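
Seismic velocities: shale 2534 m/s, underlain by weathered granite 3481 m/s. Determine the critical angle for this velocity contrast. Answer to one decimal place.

Critical incidence: sin θ_c = V₁/V₂ = 2534/3481 = 0.7280.
θ_c = arcsin 0.7280 = 46.71°.

46.7°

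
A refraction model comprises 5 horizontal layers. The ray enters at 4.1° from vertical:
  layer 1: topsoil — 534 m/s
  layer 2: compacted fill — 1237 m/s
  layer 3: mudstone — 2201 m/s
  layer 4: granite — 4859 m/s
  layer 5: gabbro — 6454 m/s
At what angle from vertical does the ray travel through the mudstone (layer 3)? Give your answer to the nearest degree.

Ray parameter p = sin 4.1° / 534 = 1.3389e-04 s/m.
sin θ_3 = p·V_3 = 1.3389e-04 × 2201 = 0.2947.
θ_3 = arcsin 0.2947 = 17.14°.

17°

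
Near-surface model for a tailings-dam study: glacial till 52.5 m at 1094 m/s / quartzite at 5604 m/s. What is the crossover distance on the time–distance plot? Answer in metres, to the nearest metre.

128 m

x_cross = 2h·√((V₂+V₁)/(V₂−V₁)).
(V₂+V₁)/(V₂−V₁) = (5604+1094)/(5604−1094) = 1.4851; √ = 1.2187.
x_cross = 2·52.5·1.2187 = 127.96 m.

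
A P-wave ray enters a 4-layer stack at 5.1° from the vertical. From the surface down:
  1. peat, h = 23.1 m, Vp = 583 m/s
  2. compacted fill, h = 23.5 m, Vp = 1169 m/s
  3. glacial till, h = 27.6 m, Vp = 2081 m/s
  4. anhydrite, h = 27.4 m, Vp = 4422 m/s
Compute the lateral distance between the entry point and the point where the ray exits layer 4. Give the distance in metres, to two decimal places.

40.57 m

p = sin θ₁/V₁ = sin 5.1°/583 = 1.5248e-04 s/m is conserved through the stack.
Layer 1: θ = 5.10°; offset = 23.1·tan 5.10° = 2.0616 m.
Layer 2: sin θ = p·1169 = 0.1782 → θ = 10.27°; offset = 23.5·tan 10.27° = 4.2570 m.
Layer 3: sin θ = p·2081 = 0.3173 → θ = 18.50°; offset = 27.6·tan 18.50° = 9.2349 m.
Layer 4: sin θ = p·4422 = 0.6743 → θ = 42.40°; offset = 27.4·tan 42.40° = 25.0164 m.
Total horizontal offset = 40.5698 m.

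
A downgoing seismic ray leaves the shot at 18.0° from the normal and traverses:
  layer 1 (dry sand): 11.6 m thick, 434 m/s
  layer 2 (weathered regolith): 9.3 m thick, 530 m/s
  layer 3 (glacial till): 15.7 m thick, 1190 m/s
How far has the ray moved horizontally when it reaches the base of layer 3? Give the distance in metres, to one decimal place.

32.6 m

Apply Snell's law at each interface; in layer i the horizontal offset is hᵢ·tan θᵢ.
Layer 1: θ = 18.00°; offset = 11.6·tan 18.00° = 3.769 m.
Layer 2: sin θ = 530·sin 18.0°/434 = 0.3774, θ = 22.17°; offset = 9.3·tan 22.17° = 3.790 m.
Layer 3: sin θ = 1190·sin 18.0°/434 = 0.8473, θ = 57.92°; offset = 15.7·tan 57.92° = 25.047 m.
Σ offsets = 32.606 m.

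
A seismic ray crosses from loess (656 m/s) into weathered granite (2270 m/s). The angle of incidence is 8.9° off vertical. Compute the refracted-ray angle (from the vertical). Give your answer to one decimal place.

32.4°

Snell's law: sin θ₂ = (V₂/V₁)·sin θ₁ = (2270/656)·sin 8.9° = 0.5354.
θ₂ = sin⁻¹(0.5354) = 32.37° (from vertical).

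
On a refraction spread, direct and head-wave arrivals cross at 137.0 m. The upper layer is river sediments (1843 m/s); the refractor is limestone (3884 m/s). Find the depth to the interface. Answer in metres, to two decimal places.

h = (x_cross/2)·√((V₂−V₁)/(V₂+V₁)).
(V₂−V₁)/(V₂+V₁) = (3884−1843)/(3884+1843) = 0.3564; √ = 0.5970.
h = (137.0/2)·0.5970 = 40.89 m.

40.89 m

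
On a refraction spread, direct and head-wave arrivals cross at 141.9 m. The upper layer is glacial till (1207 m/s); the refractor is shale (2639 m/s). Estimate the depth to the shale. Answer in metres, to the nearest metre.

43 m

x_cross = 2h·√((V₂+V₁)/(V₂−V₁)) → h = x_cross / (2·√((V₂+V₁)/(V₂−V₁))).
√((V₂+V₁)/(V₂−V₁)) = √((2639+1207)/(2639−1207)) = 1.6388.
h = 141.9 / (2·1.6388) = 43.29 m.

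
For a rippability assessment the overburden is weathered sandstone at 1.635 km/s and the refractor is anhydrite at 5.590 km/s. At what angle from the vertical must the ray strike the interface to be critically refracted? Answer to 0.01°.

Critical incidence: sin θ_c = V₁/V₂ = 1.635/5.590 = 0.2925.
θ_c = arcsin 0.2925 = 17.01°.

17.01°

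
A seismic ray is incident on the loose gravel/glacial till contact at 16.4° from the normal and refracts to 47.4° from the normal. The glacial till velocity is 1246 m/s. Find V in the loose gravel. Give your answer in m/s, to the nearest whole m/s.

478 m/s

sin 16.4° = 0.2823; sin 47.4° = 0.7361.
V₁ = V₂·(sin θ₁/sin θ₂) = 1246·(0.2823/0.7361) = 477.92 m/s.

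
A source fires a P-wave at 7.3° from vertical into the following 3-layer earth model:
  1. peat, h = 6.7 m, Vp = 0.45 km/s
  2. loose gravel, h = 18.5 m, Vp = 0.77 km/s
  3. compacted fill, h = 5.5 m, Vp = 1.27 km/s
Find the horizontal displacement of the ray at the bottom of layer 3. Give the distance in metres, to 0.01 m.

7.09 m

Apply Snell's law at each interface; in layer i the horizontal offset is hᵢ·tan θᵢ.
Layer 1: θ = 7.30°; offset = 6.7·tan 7.30° = 0.8583 m.
Layer 2: sin θ = 0.77·sin 7.3°/0.45 = 0.2174, θ = 12.56°; offset = 18.5·tan 12.56° = 4.1209 m.
Layer 3: sin θ = 1.27·sin 7.3°/0.45 = 0.3586, θ = 21.01°; offset = 5.5·tan 21.01° = 2.1129 m.
Σ offsets = 7.0920 m.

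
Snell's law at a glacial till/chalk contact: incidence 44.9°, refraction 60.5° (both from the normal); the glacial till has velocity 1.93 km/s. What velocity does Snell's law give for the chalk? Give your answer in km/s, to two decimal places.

sin 44.9° = 0.7059; sin 60.5° = 0.8704.
V₂ = V₁·(sin θ₂/sin θ₁) = 1.93·(0.8704/0.7059) = 2.38 km/s.

2.38 km/s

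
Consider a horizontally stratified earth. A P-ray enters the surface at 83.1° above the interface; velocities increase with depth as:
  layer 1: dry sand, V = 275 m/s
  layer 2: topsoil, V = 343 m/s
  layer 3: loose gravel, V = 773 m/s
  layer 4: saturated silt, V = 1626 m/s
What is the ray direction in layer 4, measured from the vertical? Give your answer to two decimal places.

From the normal: θ₁ = 90° − 83.1° = 6.9°.
Ray parameter p = sin 6.9° / 275 = 4.3686e-04 s/m.
sin θ_4 = p·V_4 = 4.3686e-04 × 1626 = 0.7103.
θ_4 = arcsin 0.7103 = 45.26°.

45.26°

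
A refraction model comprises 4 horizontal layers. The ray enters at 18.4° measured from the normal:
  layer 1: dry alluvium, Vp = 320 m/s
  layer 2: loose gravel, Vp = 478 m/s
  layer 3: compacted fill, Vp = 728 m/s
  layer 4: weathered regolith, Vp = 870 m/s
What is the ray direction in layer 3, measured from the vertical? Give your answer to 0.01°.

Snell's law across each interface conserves sin θ / V, so sin θ_3 = V_3·sin θ₁/V₁.
sin θ_3 = 728 × sin 18.4° / 320 = 0.7181.
θ_3 = arcsin 0.7181 = 45.90°.

45.90°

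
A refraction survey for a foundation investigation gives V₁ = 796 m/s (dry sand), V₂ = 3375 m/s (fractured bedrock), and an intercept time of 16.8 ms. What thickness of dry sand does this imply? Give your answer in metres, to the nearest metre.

7 m

h = tᵢ·V₁·V₂ / (2·√(V₂²−V₁²)).
√(V₂²−V₁²) = √(3375² − 796²) = 3279.8 m/s.
h = 0.0168 s × 796 × 3375 / (2 × 3279.8) = 6.88 m.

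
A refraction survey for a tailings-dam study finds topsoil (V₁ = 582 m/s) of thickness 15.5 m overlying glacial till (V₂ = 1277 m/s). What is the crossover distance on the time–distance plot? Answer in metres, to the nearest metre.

51 m

x_cross = 2h·√((V₂+V₁)/(V₂−V₁)).
(V₂+V₁)/(V₂−V₁) = (1277+582)/(1277−582) = 2.6748; √ = 1.6355.
x_cross = 2·15.5·1.6355 = 50.70 m.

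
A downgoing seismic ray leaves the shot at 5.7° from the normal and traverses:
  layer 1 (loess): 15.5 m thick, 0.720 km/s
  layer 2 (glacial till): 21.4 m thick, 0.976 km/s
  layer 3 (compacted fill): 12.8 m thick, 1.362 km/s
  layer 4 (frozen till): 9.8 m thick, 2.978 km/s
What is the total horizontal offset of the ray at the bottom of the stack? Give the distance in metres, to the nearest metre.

Ray parameter p = sin 5.7° / 0.720 km/s = 1.3794e-01 s/km.
Layer 1: θ = 5.70°; offset = 15.5·tan 5.70° = 1.547 m.
Layer 2: sin θ = p·0.976 = 0.1346 → θ = 7.74°; offset = 21.4·tan 7.74° = 2.908 m.
Layer 3: sin θ = p·1.362 = 0.1879 → θ = 10.83°; offset = 12.8·tan 10.83° = 2.448 m.
Layer 4: sin θ = p·2.978 = 0.4108 → θ = 24.25°; offset = 9.8·tan 24.25° = 4.416 m.
Total horizontal offset = 11.319 m.

11 m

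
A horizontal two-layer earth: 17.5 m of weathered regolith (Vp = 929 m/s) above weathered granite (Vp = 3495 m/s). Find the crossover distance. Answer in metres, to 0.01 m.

45.96 m

θ_c = arcsin(929/3495) = 15.41°, so cos θ_c = 0.9640 and tᵢ = 2h cos θ_c/V₁ = 0.0363 s.
At crossover x/V₁ = x/V₂ + tᵢ ⇒ x = tᵢ/(1/V₁ − 1/V₂) = 0.03632/(1.0764e-03 − 2.8612e-04) = 45.96 m.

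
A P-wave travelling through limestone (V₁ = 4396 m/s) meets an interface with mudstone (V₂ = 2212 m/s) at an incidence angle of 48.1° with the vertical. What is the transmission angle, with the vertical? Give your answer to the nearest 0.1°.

22.0°

Snell's law: sin θ₂ = (V₂/V₁)·sin θ₁ = (2212/4396)·sin 48.1° = 0.3745.
θ₂ = arcsin 0.3745 = 22.00° from the normal.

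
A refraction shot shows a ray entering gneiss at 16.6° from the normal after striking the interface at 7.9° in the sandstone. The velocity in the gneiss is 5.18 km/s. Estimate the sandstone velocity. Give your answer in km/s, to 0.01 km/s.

2.49 km/s

Snell's law: sin 7.9°/V₁ = sin 16.6°/V₂.
V₁ = V₂·sin 7.9°/sin 16.6° = 5.18 × 0.4811 = 2.49 km/s.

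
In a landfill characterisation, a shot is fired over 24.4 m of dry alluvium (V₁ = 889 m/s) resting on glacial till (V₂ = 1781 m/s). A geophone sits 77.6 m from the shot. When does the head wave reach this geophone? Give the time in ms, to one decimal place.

91.1 ms

θ_c = arcsin(V₁/V₂) = arcsin(889/1781) = 29.94°, cos θ_c = 0.8665.
Intercept time tᵢ = 2h cos θ_c / V₁ = 2·24.4·0.8665/889 = 0.04757 s.
t = x/V₂ + tᵢ = 77.6/1781 + 0.04757 = 0.09114 s.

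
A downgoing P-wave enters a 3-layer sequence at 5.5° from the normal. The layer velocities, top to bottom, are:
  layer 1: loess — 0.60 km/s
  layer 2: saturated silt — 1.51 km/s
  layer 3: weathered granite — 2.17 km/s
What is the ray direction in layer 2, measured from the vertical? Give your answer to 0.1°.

Snell's law across each interface conserves sin θ / V, so sin θ_2 = V_2·sin θ₁/V₁.
sin θ_2 = 1.51 × sin 5.5° / 0.60 = 0.2412.
θ_2 = 13.96° from the vertical.

14.0°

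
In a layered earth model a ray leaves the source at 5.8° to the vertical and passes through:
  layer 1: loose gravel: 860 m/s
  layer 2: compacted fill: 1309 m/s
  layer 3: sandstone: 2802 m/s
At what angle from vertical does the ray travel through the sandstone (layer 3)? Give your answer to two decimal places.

Snell's law across each interface conserves sin θ / V, so sin θ_3 = V_3·sin θ₁/V₁.
sin θ_3 = 2802 × sin 5.8° / 860 = 0.3293.
θ_3 = arcsin 0.3293 = 19.22°.

19.22°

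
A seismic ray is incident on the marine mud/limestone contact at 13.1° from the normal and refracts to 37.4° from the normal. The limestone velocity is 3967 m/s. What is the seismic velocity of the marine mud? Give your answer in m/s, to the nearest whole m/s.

1480 m/s

Snell's law: sin 13.1°/V₁ = sin 37.4°/V₂.
V₁ = V₂·sin 13.1°/sin 37.4° = 3967 × 0.3732 = 1480.34 m/s.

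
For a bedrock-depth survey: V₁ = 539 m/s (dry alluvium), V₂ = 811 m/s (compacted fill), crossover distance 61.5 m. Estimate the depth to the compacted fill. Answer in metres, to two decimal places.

13.80 m

h = (x_cross/2)·√((V₂−V₁)/(V₂+V₁)).
(V₂−V₁)/(V₂+V₁) = (811−539)/(811+539) = 0.2015; √ = 0.4489.
h = (61.5/2)·0.4489 = 13.80 m.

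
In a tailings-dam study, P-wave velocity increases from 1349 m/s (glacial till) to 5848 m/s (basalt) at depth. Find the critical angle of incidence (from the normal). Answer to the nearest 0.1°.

Critical incidence: sin θ_c = V₁/V₂ = 1349/5848 = 0.2307.
θ_c = arcsin 0.2307 = 13.34°.

13.3°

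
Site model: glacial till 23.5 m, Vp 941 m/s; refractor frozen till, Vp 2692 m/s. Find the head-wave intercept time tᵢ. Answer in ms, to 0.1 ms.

46.8 ms

θ_c = arcsin(V₁/V₂) = arcsin(941/2692) = 20.46°; cos θ_c = 0.9369.
tᵢ = 2h·cos θ_c / V₁ = 2·23.5·0.9369 / 941 = 0.04680 s.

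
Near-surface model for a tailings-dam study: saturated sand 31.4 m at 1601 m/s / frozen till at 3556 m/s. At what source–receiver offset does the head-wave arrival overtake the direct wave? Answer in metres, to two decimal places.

x_cross = 2h·√((V₂+V₁)/(V₂−V₁)).
(V₂+V₁)/(V₂−V₁) = (3556+1601)/(3556−1601) = 2.6379; √ = 1.6241.
x_cross = 2·31.4·1.6241 = 102.00 m.

102.00 m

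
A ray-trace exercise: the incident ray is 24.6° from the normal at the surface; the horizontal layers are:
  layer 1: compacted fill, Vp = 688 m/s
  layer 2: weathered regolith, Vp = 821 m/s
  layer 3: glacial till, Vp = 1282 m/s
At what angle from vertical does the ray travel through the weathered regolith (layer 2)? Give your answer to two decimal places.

29.79°

Ray parameter p = sin 24.6° / 688 = 6.0506e-04 s/m.
sin θ_2 = p·V_2 = 6.0506e-04 × 821 = 0.4968.
θ_2 = arcsin 0.4968 = 29.79°.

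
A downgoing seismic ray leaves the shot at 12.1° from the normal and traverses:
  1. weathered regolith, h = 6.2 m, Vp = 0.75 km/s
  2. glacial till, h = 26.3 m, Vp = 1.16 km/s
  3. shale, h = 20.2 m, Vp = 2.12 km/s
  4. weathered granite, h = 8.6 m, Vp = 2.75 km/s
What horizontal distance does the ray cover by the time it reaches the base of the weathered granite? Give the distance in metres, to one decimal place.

Apply Snell's law at each interface; in layer i the horizontal offset is hᵢ·tan θᵢ.
Layer 1: θ = 12.10°; offset = 6.2·tan 12.10° = 1.329 m.
Layer 2: sin θ = 1.16·sin 12.1°/0.75 = 0.3242, θ = 18.92°; offset = 26.3·tan 18.92° = 9.014 m.
Layer 3: sin θ = 2.12·sin 12.1°/0.75 = 0.5925, θ = 36.34°; offset = 20.2·tan 36.34° = 14.858 m.
Layer 4: sin θ = 2.75·sin 12.1°/0.75 = 0.7686, θ = 50.23°; offset = 8.6·tan 50.23° = 10.332 m.
Total horizontal offset = 35.533 m.

35.5 m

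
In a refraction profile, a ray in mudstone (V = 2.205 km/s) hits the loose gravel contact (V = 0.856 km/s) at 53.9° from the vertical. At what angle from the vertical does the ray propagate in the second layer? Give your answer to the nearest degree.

18°

Snell's law: sin θ₂ = (V₂/V₁)·sin θ₁ = (0.856/2.205)·sin 53.9° = 0.3137.
θ₂ = arcsin 0.3137 = 18.28° from the normal.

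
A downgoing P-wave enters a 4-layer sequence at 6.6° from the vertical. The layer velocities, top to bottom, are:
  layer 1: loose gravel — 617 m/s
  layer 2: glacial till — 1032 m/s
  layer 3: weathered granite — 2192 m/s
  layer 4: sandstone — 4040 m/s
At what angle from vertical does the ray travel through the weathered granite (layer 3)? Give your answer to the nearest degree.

Snell's law across each interface conserves sin θ / V, so sin θ_3 = V_3·sin θ₁/V₁.
sin θ_3 = 2192 × sin 6.6° / 617 = 0.4083.
θ_3 = 24.10° from the vertical.

24°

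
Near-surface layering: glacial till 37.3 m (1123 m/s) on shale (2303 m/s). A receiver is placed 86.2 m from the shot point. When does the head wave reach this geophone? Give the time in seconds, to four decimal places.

t = x/V₂ + 2h·√(V₂²−V₁²)/(V₁V₂).
√(V₂²−V₁²) = √(2303²−1123²) = 2010.6 m/s; delay term = 2·37.3·2010.6/(1123·2303) = 0.05800 s.
t = 86.2/2303 + 0.05800 = 0.09543 s.

0.0954 s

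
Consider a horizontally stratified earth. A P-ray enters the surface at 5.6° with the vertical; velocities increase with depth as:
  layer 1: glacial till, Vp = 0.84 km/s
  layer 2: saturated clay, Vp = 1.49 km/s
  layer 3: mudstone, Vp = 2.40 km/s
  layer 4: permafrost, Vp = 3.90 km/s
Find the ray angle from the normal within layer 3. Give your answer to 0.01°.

Snell's law across each interface conserves sin θ / V, so sin θ_3 = V_3·sin θ₁/V₁.
sin θ_3 = 2.40 × sin 5.6° / 0.84 = 0.2788.
θ_3 = 16.19° from the vertical.

16.19°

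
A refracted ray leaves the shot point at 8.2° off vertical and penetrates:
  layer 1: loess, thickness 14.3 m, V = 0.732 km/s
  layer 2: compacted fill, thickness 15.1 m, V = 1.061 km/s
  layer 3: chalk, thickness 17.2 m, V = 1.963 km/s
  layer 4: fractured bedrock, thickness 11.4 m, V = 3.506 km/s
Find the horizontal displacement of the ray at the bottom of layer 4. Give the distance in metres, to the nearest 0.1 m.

Ray parameter p = sin 8.2° / 0.732 km/s = 1.9485e-01 s/km.
Layer 1: θ = 8.20°; offset = 14.3·tan 8.20° = 2.061 m.
Layer 2: sin θ = p·1.061 = 0.2067 → θ = 11.93°; offset = 15.1·tan 11.93° = 3.191 m.
Layer 3: sin θ = p·1.963 = 0.3825 → θ = 22.49°; offset = 17.2·tan 22.49° = 7.120 m.
Layer 4: sin θ = p·3.506 = 0.6831 → θ = 43.09°; offset = 11.4·tan 43.09° = 10.664 m.
Summing the layer offsets gives 23.035 m.

23.0 m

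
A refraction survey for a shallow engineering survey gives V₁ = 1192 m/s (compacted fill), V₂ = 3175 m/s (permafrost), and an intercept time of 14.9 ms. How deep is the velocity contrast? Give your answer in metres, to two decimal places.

9.58 m

θ_c = arcsin(1192/3175) = 22.05°; cos θ_c = 0.9268.
tᵢ = 2h cos θ_c/V₁ ⇒ h = tᵢ·V₁/(2 cos θ_c) = 0.0149·1192/(2·0.9268) = 9.58 m.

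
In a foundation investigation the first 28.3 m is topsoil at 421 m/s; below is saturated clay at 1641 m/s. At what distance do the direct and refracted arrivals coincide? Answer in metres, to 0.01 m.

73.58 m

x_cross = 2h·√((V₂+V₁)/(V₂−V₁)).
(V₂+V₁)/(V₂−V₁) = (1641+421)/(1641−421) = 1.6902; √ = 1.3001.
x_cross = 2·28.3·1.3001 = 73.58 m.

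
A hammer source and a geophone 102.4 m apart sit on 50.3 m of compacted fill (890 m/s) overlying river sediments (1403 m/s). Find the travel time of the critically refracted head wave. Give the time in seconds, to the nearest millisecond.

0.160 s

θ_c = arcsin(V₁/V₂) = arcsin(890/1403) = 39.37°, cos θ_c = 0.7730.
Intercept time tᵢ = 2h cos θ_c / V₁ = 2·50.3·0.7730/890 = 0.08738 s.
t = x/V₂ + tᵢ = 102.4/1403 + 0.08738 = 0.16037 s.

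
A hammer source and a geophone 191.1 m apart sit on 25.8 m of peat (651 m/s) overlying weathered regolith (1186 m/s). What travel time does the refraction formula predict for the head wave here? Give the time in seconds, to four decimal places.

0.2274 s

t = x/V₂ + 2h·√(V₂²−V₁²)/(V₁V₂).
√(V₂²−V₁²) = √(1186²−651²) = 991.4 m/s; delay term = 2·25.8·991.4/(651·1186) = 0.06625 s.
t = 191.1/1186 + 0.06625 = 0.22738 s.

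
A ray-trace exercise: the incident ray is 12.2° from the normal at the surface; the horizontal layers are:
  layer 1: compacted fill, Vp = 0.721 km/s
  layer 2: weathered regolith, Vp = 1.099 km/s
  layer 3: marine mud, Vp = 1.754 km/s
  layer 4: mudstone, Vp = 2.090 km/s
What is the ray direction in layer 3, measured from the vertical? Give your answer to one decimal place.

30.9°

Snell's law across each interface conserves sin θ / V, so sin θ_3 = V_3·sin θ₁/V₁.
sin θ_3 = 1.754 × sin 12.2° / 0.721 = 0.5141.
θ_3 = 30.94° from the vertical.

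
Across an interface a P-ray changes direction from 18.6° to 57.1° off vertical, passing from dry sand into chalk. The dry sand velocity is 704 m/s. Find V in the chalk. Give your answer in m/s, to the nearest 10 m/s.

1850 m/s

sin 18.6° = 0.3190; sin 57.1° = 0.8396.
V₂ = V₁·(sin θ₂/sin θ₁) = 704·(0.8396/0.3190) = 1853.19 m/s.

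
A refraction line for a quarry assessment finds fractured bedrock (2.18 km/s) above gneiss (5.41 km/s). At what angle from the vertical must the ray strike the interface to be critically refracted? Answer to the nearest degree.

Critical incidence: sin θ_c = V₁/V₂ = 2.18/5.41 = 0.4030.
θ_c = arcsin 0.4030 = 23.76°.

24°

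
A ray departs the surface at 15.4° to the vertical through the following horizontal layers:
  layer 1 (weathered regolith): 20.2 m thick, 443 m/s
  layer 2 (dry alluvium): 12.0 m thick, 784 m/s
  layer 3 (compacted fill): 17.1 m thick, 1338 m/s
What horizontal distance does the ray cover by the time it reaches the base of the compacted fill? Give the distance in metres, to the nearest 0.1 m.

Apply Snell's law at each interface; in layer i the horizontal offset is hᵢ·tan θᵢ.
Layer 1: θ = 15.40°; offset = 20.2·tan 15.40° = 5.564 m.
Layer 2: sin θ = 784·sin 15.4°/443 = 0.4700, θ = 28.03°; offset = 12.0·tan 28.03° = 6.389 m.
Layer 3: sin θ = 1338·sin 15.4°/443 = 0.8021, θ = 53.33°; offset = 17.1·tan 53.33° = 22.964 m.
Total horizontal offset = 34.918 m.

34.9 m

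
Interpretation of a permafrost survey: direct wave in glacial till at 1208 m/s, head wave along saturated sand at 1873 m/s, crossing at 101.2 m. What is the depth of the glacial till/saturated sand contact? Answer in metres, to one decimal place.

x_cross = 2h·√((V₂+V₁)/(V₂−V₁)) → h = x_cross / (2·√((V₂+V₁)/(V₂−V₁))).
√((V₂+V₁)/(V₂−V₁)) = √((1873+1208)/(1873−1208)) = 2.1525.
h = 101.2 / (2·2.1525) = 23.51 m.

23.5 m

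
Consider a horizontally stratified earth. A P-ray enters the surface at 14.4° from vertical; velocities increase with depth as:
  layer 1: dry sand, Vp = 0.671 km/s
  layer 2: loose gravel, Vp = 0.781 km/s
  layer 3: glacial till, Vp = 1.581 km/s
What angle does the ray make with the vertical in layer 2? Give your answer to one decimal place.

16.8°

Snell's law across each interface conserves sin θ / V, so sin θ_2 = V_2·sin θ₁/V₁.
sin θ_2 = 0.781 × sin 14.4° / 0.671 = 0.2895.
θ_2 = arcsin 0.2895 = 16.83°.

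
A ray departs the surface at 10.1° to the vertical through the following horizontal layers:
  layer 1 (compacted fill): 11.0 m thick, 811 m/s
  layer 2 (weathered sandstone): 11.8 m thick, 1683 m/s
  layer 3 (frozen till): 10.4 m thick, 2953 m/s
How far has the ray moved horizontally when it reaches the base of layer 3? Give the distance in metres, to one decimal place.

15.2 m

Ray parameter p = sin 10.1° / 811 m/s = 2.1624e-04 s/m.
Layer 1: θ = 10.10°; offset = 11.0·tan 10.10° = 1.959 m.
Layer 2: sin θ = p·1683 = 0.3639 → θ = 21.34°; offset = 11.8·tan 21.34° = 4.610 m.
Layer 3: sin θ = p·2953 = 0.6385 → θ = 39.68°; offset = 10.4·tan 39.68° = 8.629 m.
Summing the layer offsets gives 15.199 m.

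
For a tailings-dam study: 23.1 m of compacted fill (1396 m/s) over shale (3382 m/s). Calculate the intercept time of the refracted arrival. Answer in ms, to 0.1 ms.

tᵢ = 2h·√(V₂²−V₁²)/(V₁V₂).
√(V₂²−V₁²) = √(3382²−1396²) = 3080.4 m/s.
tᵢ = 2·23.1·3080.4/(1396·3382) = 0.03014 s.

30.1 ms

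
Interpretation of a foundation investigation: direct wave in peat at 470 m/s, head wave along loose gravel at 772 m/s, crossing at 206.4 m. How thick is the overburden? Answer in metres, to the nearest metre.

51 m

h = (x_cross/2)·√((V₂−V₁)/(V₂+V₁)).
(V₂−V₁)/(V₂+V₁) = (772−470)/(772+470) = 0.2432; √ = 0.4931.
h = (206.4/2)·0.4931 = 50.89 m.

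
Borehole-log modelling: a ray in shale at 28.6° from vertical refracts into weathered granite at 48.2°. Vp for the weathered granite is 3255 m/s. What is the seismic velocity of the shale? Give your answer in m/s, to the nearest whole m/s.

sin 28.6° = 0.4787; sin 48.2° = 0.7455.
V₁ = V₂·(sin θ₁/sin θ₂) = 3255·(0.4787/0.7455) = 2090.13 m/s.

2090 m/s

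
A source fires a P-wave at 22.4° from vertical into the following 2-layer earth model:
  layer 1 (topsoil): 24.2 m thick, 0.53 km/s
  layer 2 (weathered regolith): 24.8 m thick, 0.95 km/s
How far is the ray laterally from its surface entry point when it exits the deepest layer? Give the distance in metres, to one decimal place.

33.2 m

Ray parameter p = sin 22.4° / 0.53 km/s = 7.1900e-01 s/km.
Layer 1: θ = 22.40°; offset = 24.2·tan 22.40° = 9.975 m.
Layer 2: sin θ = p·0.95 = 0.6831 → θ = 43.08°; offset = 24.8·tan 43.08° = 23.193 m.
Total horizontal offset = 33.168 m.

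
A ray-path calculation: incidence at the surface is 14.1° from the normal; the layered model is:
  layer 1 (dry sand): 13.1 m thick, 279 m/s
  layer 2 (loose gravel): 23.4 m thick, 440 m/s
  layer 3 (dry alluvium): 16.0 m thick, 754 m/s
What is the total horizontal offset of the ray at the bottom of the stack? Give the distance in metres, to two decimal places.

Apply Snell's law at each interface; in layer i the horizontal offset is hᵢ·tan θᵢ.
Layer 1: θ = 14.10°; offset = 13.1·tan 14.10° = 3.2905 m.
Layer 2: sin θ = 440·sin 14.1°/279 = 0.3842, θ = 22.59°; offset = 23.4·tan 22.59° = 9.7375 m.
Layer 3: sin θ = 754·sin 14.1°/279 = 0.6584, θ = 41.18°; offset = 16.0·tan 41.18° = 13.9950 m.
Total horizontal offset = 27.0230 m.

27.02 m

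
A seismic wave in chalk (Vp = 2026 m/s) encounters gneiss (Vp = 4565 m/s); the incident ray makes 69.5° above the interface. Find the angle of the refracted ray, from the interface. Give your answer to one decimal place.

Angle from the normal: 90° − 69.5° = 20.5°.
Snell's law: sin θ₂ = (V₂/V₁)·sin θ₁ = (4565/2026)·sin 20.5° = 0.7891.
θ₂ = sin⁻¹(0.7891) = 52.10° (from vertical).
From the interface: 90° − 52.10° = 37.90°.

37.9°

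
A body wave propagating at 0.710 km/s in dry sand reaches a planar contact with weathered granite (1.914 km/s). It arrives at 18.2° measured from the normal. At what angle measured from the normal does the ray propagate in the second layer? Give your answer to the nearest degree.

sin θ₁/V₁ = sin θ₂/V₂ ⇒ sin θ₂ = 1.914·sin 18.2°/0.710 = 1.914·0.3123/0.710 = 0.8420.
θ₂ = sin⁻¹(0.8420) = 57.35° (from vertical).

57°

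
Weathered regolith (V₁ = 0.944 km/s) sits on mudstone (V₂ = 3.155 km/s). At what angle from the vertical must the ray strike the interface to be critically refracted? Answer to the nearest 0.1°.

Critical incidence: sin θ_c = V₁/V₂ = 0.944/3.155 = 0.2992.
θ_c = arcsin 0.2992 = 17.41°.

17.4°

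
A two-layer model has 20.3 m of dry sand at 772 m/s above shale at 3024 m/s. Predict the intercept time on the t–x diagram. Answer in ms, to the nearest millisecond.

tᵢ = 2h·√(V₂²−V₁²)/(V₁V₂).
√(V₂²−V₁²) = √(3024²−772²) = 2923.8 m/s.
tᵢ = 2·20.3·2923.8/(772·3024) = 0.05085 s.

51 ms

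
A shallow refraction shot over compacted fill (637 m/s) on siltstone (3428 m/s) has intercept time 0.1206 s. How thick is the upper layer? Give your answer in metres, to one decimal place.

h = tᵢ·V₁·V₂ / (2·√(V₂²−V₁²)).
√(V₂²−V₁²) = √(3428² − 637²) = 3368.3 m/s.
h = 0.1206 s × 637 × 3428 / (2 × 3368.3) = 39.09 m.

39.1 m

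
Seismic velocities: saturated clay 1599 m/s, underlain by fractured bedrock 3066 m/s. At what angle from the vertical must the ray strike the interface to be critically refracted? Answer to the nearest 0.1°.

Critical incidence: sin θ_c = V₁/V₂ = 1599/3066 = 0.5215.
θ_c = arcsin 0.5215 = 31.43°.

31.4°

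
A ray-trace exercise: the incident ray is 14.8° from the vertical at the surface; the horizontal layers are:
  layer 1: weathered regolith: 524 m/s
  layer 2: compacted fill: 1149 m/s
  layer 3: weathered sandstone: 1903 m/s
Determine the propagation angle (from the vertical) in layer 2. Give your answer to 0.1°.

Ray parameter p = sin 14.8° / 524 = 4.8749e-04 s/m.
sin θ_2 = p·V_2 = 4.8749e-04 × 1149 = 0.5601.
θ_2 = 34.06° from the vertical.

34.1°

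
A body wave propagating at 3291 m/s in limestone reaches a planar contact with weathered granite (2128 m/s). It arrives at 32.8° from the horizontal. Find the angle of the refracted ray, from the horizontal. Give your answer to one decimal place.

Convert to the normal: θ₁ = 90° − 32.8° = 57.2°.
sin θ₁/V₁ = sin θ₂/V₂ ⇒ sin θ₂ = 2128·sin 57.2°/3291 = 2128·0.8406/3291 = 0.5435.
θ₂ = sin⁻¹(0.5435) = 32.92° (from vertical).
From the interface: 90° − 32.92° = 57.08°.

57.1°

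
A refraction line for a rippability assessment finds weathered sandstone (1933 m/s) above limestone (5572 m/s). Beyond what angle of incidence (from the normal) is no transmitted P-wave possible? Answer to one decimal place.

At critical incidence the refracted ray runs along the interface (θ₂ = 90°), so sin θ_c = V₁/V₂.
θ_c = arcsin(1933/5572) = arcsin 0.3469 = 20.30°.

20.3°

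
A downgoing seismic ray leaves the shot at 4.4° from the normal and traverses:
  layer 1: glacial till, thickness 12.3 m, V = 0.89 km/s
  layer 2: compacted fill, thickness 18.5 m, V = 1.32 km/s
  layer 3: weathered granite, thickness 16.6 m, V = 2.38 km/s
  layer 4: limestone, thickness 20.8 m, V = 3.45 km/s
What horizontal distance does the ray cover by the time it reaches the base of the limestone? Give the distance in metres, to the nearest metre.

13 m

Apply Snell's law at each interface; in layer i the horizontal offset is hᵢ·tan θᵢ.
Layer 1: θ = 4.40°; offset = 12.3·tan 4.40° = 0.946 m.
Layer 2: sin θ = 1.32·sin 4.4°/0.89 = 0.1138, θ = 6.53°; offset = 18.5·tan 6.53° = 2.119 m.
Layer 3: sin θ = 2.38·sin 4.4°/0.89 = 0.2052, θ = 11.84°; offset = 16.6·tan 11.84° = 3.480 m.
Layer 4: sin θ = 3.45·sin 4.4°/0.89 = 0.2974, θ = 17.30°; offset = 20.8·tan 17.30° = 6.479 m.
Σ offsets = 13.024 m.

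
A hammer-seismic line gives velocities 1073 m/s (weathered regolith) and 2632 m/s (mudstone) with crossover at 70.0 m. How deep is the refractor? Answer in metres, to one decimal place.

h = (x_cross/2)·√((V₂−V₁)/(V₂+V₁)).
(V₂−V₁)/(V₂+V₁) = (2632−1073)/(2632+1073) = 0.4208; √ = 0.6487.
h = (70.0/2)·0.6487 = 22.70 m.

22.7 m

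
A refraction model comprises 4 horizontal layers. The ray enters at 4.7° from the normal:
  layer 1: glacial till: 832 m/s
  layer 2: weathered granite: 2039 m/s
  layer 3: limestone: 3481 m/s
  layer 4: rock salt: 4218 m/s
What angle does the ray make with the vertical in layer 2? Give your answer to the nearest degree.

12°

Ray parameter p = sin 4.7° / 832 = 9.8484e-05 s/m.
sin θ_2 = p·V_2 = 9.8484e-05 × 2039 = 0.2008.
θ_2 = 11.58° from the vertical.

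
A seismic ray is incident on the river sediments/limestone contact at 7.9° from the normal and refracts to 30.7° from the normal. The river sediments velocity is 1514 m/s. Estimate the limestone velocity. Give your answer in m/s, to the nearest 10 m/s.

5620 m/s

sin 7.9° = 0.1374; sin 30.7° = 0.5105.
V₂ = V₁·(sin θ₂/sin θ₁) = 1514·(0.5105/0.1374) = 5623.81 m/s.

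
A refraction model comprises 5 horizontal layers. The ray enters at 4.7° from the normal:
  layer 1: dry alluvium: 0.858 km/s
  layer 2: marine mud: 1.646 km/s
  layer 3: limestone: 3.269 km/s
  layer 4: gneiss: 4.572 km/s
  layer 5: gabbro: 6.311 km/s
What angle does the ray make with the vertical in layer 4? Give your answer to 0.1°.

25.9°

Ray parameter p = sin 4.7° / 0.858 = 9.5499e-02 s/km.
sin θ_4 = p·V_4 = 9.5499e-02 × 4.572 = 0.4366.
θ_4 = 25.89° from the vertical.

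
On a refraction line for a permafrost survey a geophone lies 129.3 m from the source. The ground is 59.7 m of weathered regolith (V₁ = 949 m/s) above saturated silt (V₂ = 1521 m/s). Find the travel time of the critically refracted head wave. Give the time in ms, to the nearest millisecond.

θ_c = arcsin(V₁/V₂) = arcsin(949/1521) = 38.60°, cos θ_c = 0.7815.
Intercept time tᵢ = 2h cos θ_c / V₁ = 2·59.7·0.7815/949 = 0.09832 s.
t = x/V₂ + tᵢ = 129.3/1521 + 0.09832 = 0.18333 s.

183 ms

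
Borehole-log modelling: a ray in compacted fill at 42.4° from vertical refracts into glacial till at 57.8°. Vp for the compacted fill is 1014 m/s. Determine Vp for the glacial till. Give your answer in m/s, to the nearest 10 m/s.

sin 42.4° = 0.6743; sin 57.8° = 0.8462.
V₂ = V₁·(sin θ₂/sin θ₁) = 1014·(0.8462/0.6743) = 1272.49 m/s.

1270 m/s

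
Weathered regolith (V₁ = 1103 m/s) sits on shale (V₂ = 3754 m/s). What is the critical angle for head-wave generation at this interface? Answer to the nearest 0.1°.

At critical incidence the refracted ray runs along the interface (θ₂ = 90°), so sin θ_c = V₁/V₂.
θ_c = arcsin(1103/3754) = arcsin 0.2938 = 17.09°.

17.1°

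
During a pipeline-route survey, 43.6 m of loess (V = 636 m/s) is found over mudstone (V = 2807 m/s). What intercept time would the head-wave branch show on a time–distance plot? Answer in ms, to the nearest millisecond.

tᵢ = 2h·√(V₂²−V₁²)/(V₁V₂).
√(V₂²−V₁²) = √(2807²−636²) = 2734.0 m/s.
tᵢ = 2·43.6·2734.0/(636·2807) = 0.13354 s.

134 ms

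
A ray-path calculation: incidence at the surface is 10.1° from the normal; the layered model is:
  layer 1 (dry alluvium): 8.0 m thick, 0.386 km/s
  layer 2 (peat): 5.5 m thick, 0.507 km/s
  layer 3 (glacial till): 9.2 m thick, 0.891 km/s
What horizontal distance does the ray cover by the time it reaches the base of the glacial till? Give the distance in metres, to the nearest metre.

7 m

Apply Snell's law at each interface; in layer i the horizontal offset is hᵢ·tan θᵢ.
Layer 1: θ = 10.10°; offset = 8.0·tan 10.10° = 1.425 m.
Layer 2: sin θ = 0.507·sin 10.1°/0.386 = 0.2303, θ = 13.32°; offset = 5.5·tan 13.32° = 1.302 m.
Layer 3: sin θ = 0.891·sin 10.1°/0.386 = 0.4048, θ = 23.88°; offset = 9.2·tan 23.88° = 4.073 m.
Total horizontal offset = 6.800 m.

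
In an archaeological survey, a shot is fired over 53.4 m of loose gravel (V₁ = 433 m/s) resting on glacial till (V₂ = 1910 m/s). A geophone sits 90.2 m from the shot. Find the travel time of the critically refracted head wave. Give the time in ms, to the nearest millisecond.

θ_c = arcsin(V₁/V₂) = arcsin(433/1910) = 13.10°, cos θ_c = 0.9740.
Intercept time tᵢ = 2h cos θ_c / V₁ = 2·53.4·0.9740/433 = 0.24023 s.
t = x/V₂ + tᵢ = 90.2/1910 + 0.24023 = 0.28745 s.

287 ms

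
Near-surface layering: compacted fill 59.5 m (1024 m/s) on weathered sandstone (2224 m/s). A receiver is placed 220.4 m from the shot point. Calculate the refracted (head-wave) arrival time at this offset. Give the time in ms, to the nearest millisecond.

t = x/V₂ + 2h·√(V₂²−V₁²)/(V₁V₂).
√(V₂²−V₁²) = √(2224²−1024²) = 1974.2 m/s; delay term = 2·59.5·1974.2/(1024·2224) = 0.10316 s.
t = 220.4/2224 + 0.10316 = 0.20226 s.

202 ms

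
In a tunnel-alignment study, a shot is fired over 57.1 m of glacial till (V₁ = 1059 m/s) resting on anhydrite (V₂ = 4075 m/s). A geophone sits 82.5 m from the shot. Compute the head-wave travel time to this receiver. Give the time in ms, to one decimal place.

t = x/V₂ + 2h·√(V₂²−V₁²)/(V₁V₂).
√(V₂²−V₁²) = √(4075²−1059²) = 3935.0 m/s; delay term = 2·57.1·3935.0/(1059·4075) = 0.10413 s.
t = 82.5/4075 + 0.10413 = 0.12438 s.

124.4 ms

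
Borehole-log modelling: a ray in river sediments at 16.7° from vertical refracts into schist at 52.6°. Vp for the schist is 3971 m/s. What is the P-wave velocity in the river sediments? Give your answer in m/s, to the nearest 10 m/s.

Snell's law: sin 16.7°/V₁ = sin 52.6°/V₂.
V₁ = V₂·sin 16.7°/sin 52.6° = 3971 × 0.3617 = 1436.41 m/s.

1440 m/s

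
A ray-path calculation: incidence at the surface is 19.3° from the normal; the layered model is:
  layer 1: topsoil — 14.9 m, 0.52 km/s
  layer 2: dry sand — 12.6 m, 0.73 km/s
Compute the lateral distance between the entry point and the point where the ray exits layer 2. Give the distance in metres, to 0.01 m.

11.82 m

Apply Snell's law at each interface; in layer i the horizontal offset is hᵢ·tan θᵢ.
Layer 1: θ = 19.30°; offset = 14.9·tan 19.30° = 5.2179 m.
Layer 2: sin θ = 0.73·sin 19.3°/0.52 = 0.4640, θ = 27.64°; offset = 12.6·tan 27.64° = 6.5997 m.
Total horizontal offset = 11.8176 m.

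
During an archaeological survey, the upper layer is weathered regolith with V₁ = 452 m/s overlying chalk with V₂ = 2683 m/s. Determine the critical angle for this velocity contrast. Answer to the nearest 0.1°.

Critical incidence: sin θ_c = V₁/V₂ = 452/2683 = 0.1685.
θ_c = arcsin 0.1685 = 9.70°.

9.7°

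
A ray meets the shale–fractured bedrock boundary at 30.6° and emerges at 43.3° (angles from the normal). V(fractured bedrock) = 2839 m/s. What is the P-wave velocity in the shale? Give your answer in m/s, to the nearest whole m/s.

2107 m/s

Snell's law: sin 30.6°/V₁ = sin 43.3°/V₂.
V₁ = V₂·sin 30.6°/sin 43.3° = 2839 × 0.7422 = 2107.22 m/s.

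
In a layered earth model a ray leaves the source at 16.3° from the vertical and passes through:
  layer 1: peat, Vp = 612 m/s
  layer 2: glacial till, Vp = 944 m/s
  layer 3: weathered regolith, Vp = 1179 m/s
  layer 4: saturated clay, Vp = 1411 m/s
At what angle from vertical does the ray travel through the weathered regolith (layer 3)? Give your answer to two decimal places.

Snell's law across each interface conserves sin θ / V, so sin θ_3 = V_3·sin θ₁/V₁.
sin θ_3 = 1179 × sin 16.3° / 612 = 0.5407.
θ_3 = 32.73° from the vertical.

32.73°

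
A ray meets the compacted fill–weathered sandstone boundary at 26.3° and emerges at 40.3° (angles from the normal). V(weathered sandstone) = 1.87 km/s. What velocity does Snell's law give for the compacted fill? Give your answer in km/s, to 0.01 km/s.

1.28 km/s

sin 26.3° = 0.4431; sin 40.3° = 0.6468.
V₁ = V₂·(sin θ₁/sin θ₂) = 1.87·(0.4431/0.6468) = 1.28 km/s.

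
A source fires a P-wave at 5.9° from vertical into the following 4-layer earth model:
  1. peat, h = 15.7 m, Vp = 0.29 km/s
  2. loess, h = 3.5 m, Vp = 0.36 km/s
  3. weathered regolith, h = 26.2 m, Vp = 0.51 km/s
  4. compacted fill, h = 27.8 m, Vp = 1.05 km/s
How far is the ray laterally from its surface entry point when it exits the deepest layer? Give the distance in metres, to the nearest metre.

p = sin θ₁/V₁ = sin 5.9°/0.29 = 3.5446e-01 s/km is conserved through the stack.
Layer 1: θ = 5.90°; offset = 15.7·tan 5.90° = 1.622 m.
Layer 2: sin θ = p·0.36 = 0.1276 → θ = 7.33°; offset = 3.5·tan 7.33° = 0.450 m.
Layer 3: sin θ = p·0.51 = 0.1808 → θ = 10.41°; offset = 26.2·tan 10.41° = 4.816 m.
Layer 4: sin θ = p·1.05 = 0.3722 → θ = 21.85°; offset = 27.8·tan 21.85° = 11.147 m.
Total horizontal offset = 18.036 m.

18 m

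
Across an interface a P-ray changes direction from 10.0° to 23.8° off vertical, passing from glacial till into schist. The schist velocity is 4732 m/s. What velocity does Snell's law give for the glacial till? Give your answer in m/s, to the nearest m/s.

2036 m/s

sin 10.0° = 0.1736; sin 23.8° = 0.4035.
V₁ = V₂·(sin θ₁/sin θ₂) = 4732·(0.1736/0.4035) = 2036.21 m/s.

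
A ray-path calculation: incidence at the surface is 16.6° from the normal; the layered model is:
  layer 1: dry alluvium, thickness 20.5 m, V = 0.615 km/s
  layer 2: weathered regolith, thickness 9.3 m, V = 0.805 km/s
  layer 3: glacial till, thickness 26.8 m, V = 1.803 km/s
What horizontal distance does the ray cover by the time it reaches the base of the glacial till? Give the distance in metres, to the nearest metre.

Apply Snell's law at each interface; in layer i the horizontal offset is hᵢ·tan θᵢ.
Layer 1: θ = 16.60°; offset = 20.5·tan 16.60° = 6.111 m.
Layer 2: sin θ = 0.805·sin 16.6°/0.615 = 0.3739, θ = 21.96°; offset = 9.3·tan 21.96° = 3.750 m.
Layer 3: sin θ = 1.803·sin 16.6°/0.615 = 0.8376, θ = 56.88°; offset = 26.8·tan 56.88° = 41.084 m.
Total horizontal offset = 50.945 m.

51 m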